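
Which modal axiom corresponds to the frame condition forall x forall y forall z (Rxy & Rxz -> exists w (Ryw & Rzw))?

◇□q → □◇q

The condition is convergence. The .2 schema ◇□q → □◇q defines it.
Suppose ◇□q→□◇q is valid. Take Rxy, Rxz and set V(q)={w : Ryw}. Then □q at y so ◇□q at x, so □◇q at x, so ◇q at z, giving w with Rzw and Ryw.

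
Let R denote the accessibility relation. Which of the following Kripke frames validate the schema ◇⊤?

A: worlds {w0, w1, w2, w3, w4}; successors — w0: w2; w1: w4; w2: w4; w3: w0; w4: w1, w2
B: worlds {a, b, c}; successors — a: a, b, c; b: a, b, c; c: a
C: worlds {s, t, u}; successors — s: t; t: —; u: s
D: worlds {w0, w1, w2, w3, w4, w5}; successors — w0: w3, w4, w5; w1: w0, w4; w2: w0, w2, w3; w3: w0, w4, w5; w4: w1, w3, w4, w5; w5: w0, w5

A, B, D

The schema corresponds to seriality: ∀x ∃y Rxy.
A: condition met.
B: condition met.
C: fails — world t has no successor.
D: condition met.
Valid on: A, B, D.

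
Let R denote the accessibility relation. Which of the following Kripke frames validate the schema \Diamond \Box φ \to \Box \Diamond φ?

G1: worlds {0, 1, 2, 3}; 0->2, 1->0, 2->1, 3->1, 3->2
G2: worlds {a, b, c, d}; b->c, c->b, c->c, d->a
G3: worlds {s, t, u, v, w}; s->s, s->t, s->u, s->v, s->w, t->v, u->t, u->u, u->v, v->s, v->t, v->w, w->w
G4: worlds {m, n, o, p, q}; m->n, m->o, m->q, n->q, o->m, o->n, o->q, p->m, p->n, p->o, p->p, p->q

none

The schema corresponds to convergence: \forall x \forall y \forall z (Rxy \wedge Rxz \to \exists w (Ryw \wedge Rzw)).
G1: fails — R32 and R31 but 2 and 1 have no common successor.
G2: fails — Rda and Rda but a and a have no common successor.
G3: fails — Rsv and Rst but v and t have no common successor.
G4: fails — Rmo and Rmq but o and q have no common successor.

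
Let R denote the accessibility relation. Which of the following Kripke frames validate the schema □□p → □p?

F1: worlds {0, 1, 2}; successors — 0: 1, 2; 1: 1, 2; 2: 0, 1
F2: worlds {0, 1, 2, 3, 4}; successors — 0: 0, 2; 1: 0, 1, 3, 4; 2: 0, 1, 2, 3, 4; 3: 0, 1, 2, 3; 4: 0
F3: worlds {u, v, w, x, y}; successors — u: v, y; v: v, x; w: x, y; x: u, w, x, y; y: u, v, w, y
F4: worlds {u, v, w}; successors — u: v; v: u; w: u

F2, F3

Frame correspondent (Sahlqvist): ∀x ∀y (Rxy → ∃z (Rxz ∧ Rzy)) — i.e. density.
F1: fails — R20 but no z with R2z and Rz0.
F2: condition met.
F3: condition met.
F4: fails — Ruv but no z with Ruz and Rzv.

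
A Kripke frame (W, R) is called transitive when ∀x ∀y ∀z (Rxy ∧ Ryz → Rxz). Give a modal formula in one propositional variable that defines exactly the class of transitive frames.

□ψ → □□ψ

A defining formula is □ψ → □□ψ (the 4 axiom).
Suppose □ψ→□□ψ is valid. Take Rxy, Ryz and set V(ψ)={w : Rxw}. Then □ψ at x, so □□ψ at x, so □ψ at y, so ψ at z, i.e. Rxz.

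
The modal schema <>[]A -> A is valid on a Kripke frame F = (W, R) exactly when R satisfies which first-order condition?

This schema is equivalent to the B axiom A → □◇A.
Its frame correspondent is symmetry — forall x forall y (Rxy -> Ryx).

symmetry: forall x forall y (Rxy -> Ryx)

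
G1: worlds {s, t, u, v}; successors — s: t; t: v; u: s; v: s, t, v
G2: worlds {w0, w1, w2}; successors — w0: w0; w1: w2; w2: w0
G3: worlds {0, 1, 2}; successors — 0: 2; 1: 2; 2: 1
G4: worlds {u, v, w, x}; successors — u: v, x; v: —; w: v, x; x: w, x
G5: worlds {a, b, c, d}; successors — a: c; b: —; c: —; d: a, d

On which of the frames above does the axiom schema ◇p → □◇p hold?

none

Frame correspondent (Sahlqvist): ∀x ∀y ∀z (Rxy ∧ Rxz → Ryz) — i.e. the Euclidean property.
G1: fails — Rst and Rst but not Rtt.
G2: fails — Rw1w2 and Rw1w2 but not Rw2w2.
G3: fails — R02 and R02 but not R22.
G4: fails — Ruv and Ruv but not Rvv.
G5: fails — Rac and Rac but not Rcc.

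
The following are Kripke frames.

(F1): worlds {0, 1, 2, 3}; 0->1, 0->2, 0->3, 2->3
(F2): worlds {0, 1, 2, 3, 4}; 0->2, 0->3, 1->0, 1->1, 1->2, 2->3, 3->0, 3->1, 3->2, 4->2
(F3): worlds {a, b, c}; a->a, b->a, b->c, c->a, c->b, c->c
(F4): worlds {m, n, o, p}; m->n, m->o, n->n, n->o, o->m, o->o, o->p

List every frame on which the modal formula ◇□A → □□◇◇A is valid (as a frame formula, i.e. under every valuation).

The schema corresponds to a generalized confluence (Geach) condition: ∀x ∀y ∀z ((xRy ∧ xR²z) → ∃w (yRw ∧ zR²w)).
(F1): fails — 0R1, 0R²3 but no w with 1Rw and 3R²w.
(F2): fails — 0R2, 0R²2 but no w with 2Rw and 2R²w.
(F3): holds.
(F4): fails — mRn, mR²p but no w with nRw and pR²w.

(F3)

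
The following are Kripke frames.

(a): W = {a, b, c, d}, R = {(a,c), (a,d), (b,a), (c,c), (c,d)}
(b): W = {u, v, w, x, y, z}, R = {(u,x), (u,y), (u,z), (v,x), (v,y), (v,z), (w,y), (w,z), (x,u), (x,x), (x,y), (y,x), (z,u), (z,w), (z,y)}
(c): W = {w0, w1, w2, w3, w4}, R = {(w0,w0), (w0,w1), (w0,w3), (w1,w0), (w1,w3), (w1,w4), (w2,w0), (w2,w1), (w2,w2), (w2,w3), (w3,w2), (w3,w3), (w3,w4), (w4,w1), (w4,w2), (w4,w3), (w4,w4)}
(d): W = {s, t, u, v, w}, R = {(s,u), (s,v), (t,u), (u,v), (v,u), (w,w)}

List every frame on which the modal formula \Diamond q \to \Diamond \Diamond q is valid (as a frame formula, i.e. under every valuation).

The schema corresponds to a generalized confluence (Geach) condition: \forall x \forall y (xRy \to \exists w (y = w \wedge x R^2 w)).
(a): fails — bRa but no w with a=w and bR²w.
(b): fails — uRz but no t with z=t and uR²t.
(c): condition met.
(d): fails — tRu but no w* with u=w* and tR²w*.
Valid on: (c).

(c)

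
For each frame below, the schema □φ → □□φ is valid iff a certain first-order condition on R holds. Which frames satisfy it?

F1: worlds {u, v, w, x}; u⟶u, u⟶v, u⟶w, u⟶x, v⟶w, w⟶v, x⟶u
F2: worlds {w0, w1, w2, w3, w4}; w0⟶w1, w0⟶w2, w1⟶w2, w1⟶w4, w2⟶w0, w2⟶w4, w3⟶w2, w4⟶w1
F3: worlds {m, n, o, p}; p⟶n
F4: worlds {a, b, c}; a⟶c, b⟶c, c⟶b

This is the axiom for transitivity; its first-order frame correspondent is ∀x ∀y ∀z (Rxy ∧ Ryz → Rxz).
F1: fails — Rvw and Rwv but not Rvv.
F2: fails — Rw1w2 and Rw2w0 but not Rw1w0.
F3: condition met.
F4: fails — Rac and Rcb but not Rab.

F3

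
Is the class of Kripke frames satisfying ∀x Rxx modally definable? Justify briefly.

Definable; □p → p defines it

Yes: it is reflexivity, defined by the T schema □p → p.
Suppose □p→p is valid. At any x set V(p)={w : Rxw}. Then □p holds at x, so p holds at x, i.e. Rxx.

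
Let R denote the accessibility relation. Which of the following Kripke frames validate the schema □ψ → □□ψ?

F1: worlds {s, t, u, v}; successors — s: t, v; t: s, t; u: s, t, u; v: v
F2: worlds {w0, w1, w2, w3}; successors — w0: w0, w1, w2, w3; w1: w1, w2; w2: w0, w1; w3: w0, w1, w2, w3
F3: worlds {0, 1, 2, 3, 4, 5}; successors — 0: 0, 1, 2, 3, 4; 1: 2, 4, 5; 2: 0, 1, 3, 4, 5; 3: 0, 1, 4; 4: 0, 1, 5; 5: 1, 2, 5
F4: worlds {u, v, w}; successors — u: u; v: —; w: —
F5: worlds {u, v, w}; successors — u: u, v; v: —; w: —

The schema corresponds to transitivity: ∀x ∀y ∀z (Rxy ∧ Ryz → Rxz).
F1: fails — Rus and Rsv but not Ruv.
F2: fails — Rw1w2 and Rw2w0 but not Rw1w0.
F3: fails — R34 and R45 but not R35.
F4: condition met.
F5: condition met.

F4, F5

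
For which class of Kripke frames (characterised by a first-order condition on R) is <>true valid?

◇⊤ holds at w iff w has a successor, so frame-validity of ◇⊤ is exactly seriality. Equivalently via □φ → ◇φ:
Suppose □φ→◇φ is valid. At any x set V(φ)=W. Then □φ at x, so ◇φ at x, so x has a successor.
Conversely, any frame satisfying forall x exists y Rxy validates the schema.
So the correspondent is seriality.

seriality: forall x exists y Rxy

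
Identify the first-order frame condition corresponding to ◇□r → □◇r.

convergence: ∀x ∀y ∀z (Rxy ∧ Rxz → ∃w (Ryw ∧ Rzw))

Suppose ◇□r→□◇r is valid. Take Rxy, Rxz and set V(r)={w : Ryw}. Then □r at y so ◇□r at x, so □◇r at x, so ◇r at z, giving w with Rzw and Ryw.
Conversely, on a frame with convergence the schema holds at every world under every valuation.
Frame condition: ∀x ∀y ∀z (Rxy ∧ Rxz → ∃w (Ryw ∧ Rzw)).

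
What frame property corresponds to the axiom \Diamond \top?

This schema is equivalent to the D axiom □q → ◇q.
Its frame correspondent is seriality — \forall x \exists y Rxy.

Seriality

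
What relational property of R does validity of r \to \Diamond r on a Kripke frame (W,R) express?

reflexivity: \forall x Rxx

Equivalently (dual form): □r → r.
Suppose □r→r is valid. At any x set V(r)={w : Rxw}. Then □r holds at x, so r holds at x, i.e. Rxx.
The converse is a direct semantic check.
So the correspondent is reflexivity.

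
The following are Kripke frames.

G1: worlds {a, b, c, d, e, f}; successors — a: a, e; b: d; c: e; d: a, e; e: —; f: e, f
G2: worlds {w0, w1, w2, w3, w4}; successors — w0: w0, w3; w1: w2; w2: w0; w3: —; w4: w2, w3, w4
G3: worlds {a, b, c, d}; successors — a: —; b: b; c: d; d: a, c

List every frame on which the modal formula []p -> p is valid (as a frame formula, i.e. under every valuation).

The schema corresponds to reflexivity: forall x Rxx.
G1: fails — world b does not see itself.
G2: fails — world w1 does not see itself.
G3: fails — world a does not see itself.

none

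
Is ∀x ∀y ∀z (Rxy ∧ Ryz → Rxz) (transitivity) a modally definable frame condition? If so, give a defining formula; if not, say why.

Yes, by □r → □□r

Yes: it is transitivity, defined by the 4 schema □r → □□r.
Suppose □r→□□r is valid. Take Rxy, Ryz and set V(r)={w : Rxw}. Then □r at x, so □□r at x, so □r at y, so r at z, i.e. Rxz.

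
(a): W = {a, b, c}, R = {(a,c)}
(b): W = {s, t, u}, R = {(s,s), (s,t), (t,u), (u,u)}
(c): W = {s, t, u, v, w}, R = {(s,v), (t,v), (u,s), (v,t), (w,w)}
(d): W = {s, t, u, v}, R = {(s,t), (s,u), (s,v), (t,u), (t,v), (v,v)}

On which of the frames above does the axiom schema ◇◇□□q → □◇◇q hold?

(a), (b)

Frame correspondent (Sahlqvist): ∀x ∀y ∀z ((xR²y ∧ xRz) → ∃w (yR²w ∧ zR²w)) — i.e. a generalized confluence (Geach) condition.
(a): condition met.
(b): condition met.
(c): fails — sR²t, sRv but no w* with tR²w* and vR²w*.
(d): fails — sR²u, sRt but no w with uR²w and tR²w.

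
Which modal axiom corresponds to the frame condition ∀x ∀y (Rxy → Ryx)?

q → □◇q

This is symmetry; the standard corresponding axiom is B: q → □◇q.
Suppose q→□◇q is valid. Take Rxy and set V(q)={x}. Then q at x, so □◇q at x, so ◇q at y, so some z with Ryz has q; z=x, i.e. Ryx.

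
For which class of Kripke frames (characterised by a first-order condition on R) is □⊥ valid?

emptiness of R: ∀x ∀y ¬Rxy

□⊥ is valid iff no world has any successor (otherwise □⊥ fails at any world with one).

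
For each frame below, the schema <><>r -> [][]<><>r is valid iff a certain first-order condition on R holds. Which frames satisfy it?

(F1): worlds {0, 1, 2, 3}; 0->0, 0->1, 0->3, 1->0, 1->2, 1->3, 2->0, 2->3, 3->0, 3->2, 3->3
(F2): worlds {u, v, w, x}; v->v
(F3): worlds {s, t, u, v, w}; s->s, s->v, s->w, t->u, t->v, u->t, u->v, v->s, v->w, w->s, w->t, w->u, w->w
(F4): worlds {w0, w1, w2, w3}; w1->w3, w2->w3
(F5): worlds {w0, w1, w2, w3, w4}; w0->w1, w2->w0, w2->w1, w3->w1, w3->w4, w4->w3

This is the axiom for a generalized confluence (Geach) condition; its first-order frame correspondent is forall x forall y forall z ((x R^2 y & x R^2 z) -> exists w (y = w & z R^2 w)).
(F1): satisfies the condition.
(F2): satisfies the condition.
(F3): fails — sR²t, sR²u but no w* with t=w* and uR²w*.
(F4): satisfies the condition.
(F5): fails — w2R²w1, w2R²w1 but no w with w1=w and w1R²w.

(F1), (F2), (F4)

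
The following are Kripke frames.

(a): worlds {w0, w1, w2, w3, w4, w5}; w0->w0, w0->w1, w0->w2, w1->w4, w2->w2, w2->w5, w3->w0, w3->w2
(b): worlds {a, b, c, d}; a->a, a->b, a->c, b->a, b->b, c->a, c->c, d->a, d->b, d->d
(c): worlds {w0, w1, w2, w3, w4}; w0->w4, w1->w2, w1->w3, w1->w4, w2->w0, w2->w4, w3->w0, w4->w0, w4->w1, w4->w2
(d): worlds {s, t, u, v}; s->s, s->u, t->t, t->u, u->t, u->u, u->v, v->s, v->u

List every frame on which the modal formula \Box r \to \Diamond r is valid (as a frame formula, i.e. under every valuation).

This is the axiom for seriality; its first-order frame correspondent is \forall x \exists y Rxy.
(a): fails — world w4 has no successor.
(b): ✓.
(c): ✓.
(d): ✓.
Valid on: (b), (c), (d).

(b), (c), (d)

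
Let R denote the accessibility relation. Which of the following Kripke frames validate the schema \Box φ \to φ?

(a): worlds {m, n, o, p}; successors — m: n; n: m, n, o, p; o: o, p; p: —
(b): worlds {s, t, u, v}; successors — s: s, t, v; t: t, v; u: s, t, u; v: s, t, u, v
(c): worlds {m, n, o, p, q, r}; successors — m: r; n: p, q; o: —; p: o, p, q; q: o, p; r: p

(b)

The schema corresponds to reflexivity: \forall x Rxx.
(a): fails — world m does not see itself.
(b): satisfies the condition.
(c): fails — world m does not see itself.
Valid on: (b).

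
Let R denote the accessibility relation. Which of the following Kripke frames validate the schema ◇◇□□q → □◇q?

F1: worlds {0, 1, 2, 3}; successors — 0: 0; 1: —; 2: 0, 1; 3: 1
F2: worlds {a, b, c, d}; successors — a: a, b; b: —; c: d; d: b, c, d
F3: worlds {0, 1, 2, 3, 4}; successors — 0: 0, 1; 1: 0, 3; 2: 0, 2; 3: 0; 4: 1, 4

F3

The schema corresponds to a generalized confluence (Geach) condition: ∀x ∀y ∀z ((xR²y ∧ xRz) → ∃w (yR²w ∧ zRw)).
F1: fails — 2R²0, 2R1 but no w with 0R²w and 1Rw.
F2: fails — aR²a, aRb but no w with aR²w and bRw.
F3: condition met.
Valid on: F3.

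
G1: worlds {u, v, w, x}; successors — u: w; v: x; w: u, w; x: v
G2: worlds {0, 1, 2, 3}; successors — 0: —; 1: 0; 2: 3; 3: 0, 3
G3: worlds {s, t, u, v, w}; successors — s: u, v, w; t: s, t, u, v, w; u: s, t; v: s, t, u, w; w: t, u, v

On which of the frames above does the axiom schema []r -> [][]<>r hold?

G1

Frame correspondent (Sahlqvist): forall x forall z (x R^2 z -> exists w (xRw & zRw)) — i.e. a generalized confluence (Geach) condition.
G1: holds.
G2: fails — 2R²0 but no w with 2Rw and 0Rw.
G3: fails — sR²u but no w* with sRw* and uRw*.
Valid on: G1.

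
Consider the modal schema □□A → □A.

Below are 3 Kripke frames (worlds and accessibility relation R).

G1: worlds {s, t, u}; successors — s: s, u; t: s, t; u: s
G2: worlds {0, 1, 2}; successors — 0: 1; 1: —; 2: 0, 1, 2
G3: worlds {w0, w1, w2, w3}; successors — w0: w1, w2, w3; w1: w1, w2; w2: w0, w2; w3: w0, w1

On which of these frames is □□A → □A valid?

The schema corresponds to density: ∀x ∀y (Rxy → ∃z (Rxz ∧ Rzy)).
G1: ✓.
G2: fails — R01 but no z with R0z and Rz1.
G3: fails — Rw3w0 but no z with Rw3z and Rzw0.
Valid on: G1.

G1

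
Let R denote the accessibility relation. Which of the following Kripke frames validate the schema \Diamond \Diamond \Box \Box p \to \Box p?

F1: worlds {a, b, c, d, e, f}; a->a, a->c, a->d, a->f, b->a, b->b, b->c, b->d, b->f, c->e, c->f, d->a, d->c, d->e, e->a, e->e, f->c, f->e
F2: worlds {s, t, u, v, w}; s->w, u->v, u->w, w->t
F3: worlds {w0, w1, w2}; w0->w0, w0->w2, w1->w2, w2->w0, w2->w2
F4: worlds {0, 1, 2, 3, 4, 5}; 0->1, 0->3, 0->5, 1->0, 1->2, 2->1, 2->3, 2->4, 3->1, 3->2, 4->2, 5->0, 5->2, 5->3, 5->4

Frame correspondent (Sahlqvist): \forall x \forall y \forall z ((x R^2 y \wedge xRz) \to \exists w (y R^2 w \wedge z = w)) — i.e. a generalized confluence (Geach) condition.
F1: fails — aR²c, aRd but no w with cR²w and d=w.
F2: fails — sR²t, sRw but no w* with tR²w* and w=w*.
F3: condition met.
F4: fails — 0R²0, 0R5 but no w with 0R²w and 5=w.

F3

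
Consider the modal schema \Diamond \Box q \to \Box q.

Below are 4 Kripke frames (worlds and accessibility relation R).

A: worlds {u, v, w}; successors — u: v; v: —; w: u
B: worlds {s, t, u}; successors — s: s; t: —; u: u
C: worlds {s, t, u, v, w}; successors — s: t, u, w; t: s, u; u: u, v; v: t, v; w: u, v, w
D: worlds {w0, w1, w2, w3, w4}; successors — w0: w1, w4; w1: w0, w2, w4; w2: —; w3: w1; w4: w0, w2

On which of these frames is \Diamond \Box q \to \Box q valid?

B

The schema corresponds to the Euclidean property: \forall x \forall y \forall z (Rxy \wedge Rxz \to Ryz).
A: fails — Ruv and Ruv but not Rvv.
B: satisfies the condition.
C: fails — Rsw and Rst but not Rwt.
D: fails — Rw0w4 and Rw0w4 but not Rw4w4.
Valid on: B.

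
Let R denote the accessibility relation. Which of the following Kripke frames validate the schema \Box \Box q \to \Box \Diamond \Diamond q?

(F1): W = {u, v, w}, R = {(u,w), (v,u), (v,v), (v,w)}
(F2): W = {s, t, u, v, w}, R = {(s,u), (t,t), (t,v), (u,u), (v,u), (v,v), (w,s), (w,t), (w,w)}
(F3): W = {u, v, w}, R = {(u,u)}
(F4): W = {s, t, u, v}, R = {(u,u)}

(F2), (F3), (F4)

This is the axiom for a generalized confluence (Geach) condition; its first-order frame correspondent is \forall x \forall z (xRz \to \exists w (x R^2 w \wedge z R^2 w)).
(F1): fails — uRw but no t with uR²t and wR²t.
(F2): satisfies the condition.
(F3): satisfies the condition.
(F4): satisfies the condition.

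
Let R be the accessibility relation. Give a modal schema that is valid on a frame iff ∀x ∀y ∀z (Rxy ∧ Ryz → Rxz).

□q → □□q

The condition is transitivity. The 4 schema □q → □□q defines it.
Suppose □q→□□q is valid. Take Rxy, Ryz and set V(q)={w : Rxw}. Then □q at x, so □□q at x, so □q at y, so q at z, i.e. Rxz.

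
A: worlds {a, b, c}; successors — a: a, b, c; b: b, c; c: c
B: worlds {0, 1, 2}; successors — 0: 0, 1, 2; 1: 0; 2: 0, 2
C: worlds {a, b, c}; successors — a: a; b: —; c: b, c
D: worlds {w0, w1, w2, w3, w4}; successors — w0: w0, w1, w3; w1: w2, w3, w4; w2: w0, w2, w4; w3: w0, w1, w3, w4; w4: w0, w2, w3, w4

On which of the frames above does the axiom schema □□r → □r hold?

A, B, C, D

The schema corresponds to density: ∀x ∀y (Rxy → ∃z (Rxz ∧ Rzy)).
A: holds.
B: holds.
C: holds.
D: holds.
Valid on: A, B, C, D.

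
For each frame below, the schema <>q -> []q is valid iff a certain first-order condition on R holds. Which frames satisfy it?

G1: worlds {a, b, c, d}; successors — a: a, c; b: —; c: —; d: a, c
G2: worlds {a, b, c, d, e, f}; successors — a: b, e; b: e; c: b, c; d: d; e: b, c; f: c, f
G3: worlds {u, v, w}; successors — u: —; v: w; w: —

This is the axiom for partial functionality; its first-order frame correspondent is forall x forall y forall z (Rxy & Rxz -> y = z).
G1: fails — a sees both a and c.
G2: fails — a sees both b and e.
G3: ✓.

G3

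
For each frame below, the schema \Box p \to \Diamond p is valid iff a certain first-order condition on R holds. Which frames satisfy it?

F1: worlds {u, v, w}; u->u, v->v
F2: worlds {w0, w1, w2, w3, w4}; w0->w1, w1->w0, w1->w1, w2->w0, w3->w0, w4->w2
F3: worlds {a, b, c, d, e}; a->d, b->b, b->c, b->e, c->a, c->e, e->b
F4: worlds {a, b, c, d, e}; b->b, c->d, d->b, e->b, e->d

This is the axiom for seriality; its first-order frame correspondent is \forall x \exists y Rxy.
F1: fails — world w has no successor.
F2: condition met.
F3: fails — world d has no successor.
F4: fails — world a has no successor.
Valid on: F2.

F2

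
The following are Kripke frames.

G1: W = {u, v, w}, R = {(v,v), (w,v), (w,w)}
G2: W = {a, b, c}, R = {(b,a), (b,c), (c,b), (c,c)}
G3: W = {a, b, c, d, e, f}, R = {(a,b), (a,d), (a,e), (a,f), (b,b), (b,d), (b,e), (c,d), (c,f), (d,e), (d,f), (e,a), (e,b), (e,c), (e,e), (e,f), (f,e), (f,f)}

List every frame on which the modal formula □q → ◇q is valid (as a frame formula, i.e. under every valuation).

This is the axiom for seriality; its first-order frame correspondent is ∀x ∃y Rxy.
G1: fails — world u has no successor.
G2: fails — world a has no successor.
G3: ✓.

G3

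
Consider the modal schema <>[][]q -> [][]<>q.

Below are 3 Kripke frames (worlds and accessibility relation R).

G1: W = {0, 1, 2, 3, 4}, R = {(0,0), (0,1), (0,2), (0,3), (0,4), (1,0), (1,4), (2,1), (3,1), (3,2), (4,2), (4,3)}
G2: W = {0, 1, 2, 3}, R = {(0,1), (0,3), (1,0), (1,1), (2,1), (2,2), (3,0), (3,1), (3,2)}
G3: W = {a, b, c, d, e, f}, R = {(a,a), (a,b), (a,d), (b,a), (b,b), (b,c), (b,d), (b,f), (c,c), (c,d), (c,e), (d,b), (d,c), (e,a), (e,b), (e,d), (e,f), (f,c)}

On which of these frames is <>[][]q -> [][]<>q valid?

G2, G3

This is the axiom for a generalized confluence (Geach) condition; its first-order frame correspondent is forall x forall y forall z ((xRy & x R^2 z) -> exists w (y R^2 w & zRw)).
G1: fails — 0R2, 0R²2 but no w with 2R²w and 2Rw.
G2: condition met.
G3: condition met.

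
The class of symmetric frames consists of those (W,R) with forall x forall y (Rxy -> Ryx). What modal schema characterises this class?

This is symmetry; the standard corresponding axiom is B: p → □◇p.

p → □◇p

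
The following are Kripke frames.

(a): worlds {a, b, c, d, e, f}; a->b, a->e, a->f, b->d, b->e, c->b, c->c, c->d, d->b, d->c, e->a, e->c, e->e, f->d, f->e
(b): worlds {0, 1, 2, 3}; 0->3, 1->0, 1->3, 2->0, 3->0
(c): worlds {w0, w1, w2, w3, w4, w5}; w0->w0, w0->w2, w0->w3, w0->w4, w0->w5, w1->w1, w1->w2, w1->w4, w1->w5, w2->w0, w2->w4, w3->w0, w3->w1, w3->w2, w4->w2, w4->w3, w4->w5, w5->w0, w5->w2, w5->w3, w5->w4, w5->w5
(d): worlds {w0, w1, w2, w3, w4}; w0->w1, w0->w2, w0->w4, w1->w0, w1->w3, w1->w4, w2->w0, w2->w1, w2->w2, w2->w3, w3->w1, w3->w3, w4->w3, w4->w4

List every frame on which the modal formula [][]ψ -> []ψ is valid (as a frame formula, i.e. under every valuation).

(c)

Frame correspondent (Sahlqvist): forall x forall y (Rxy -> exists z (Rxz & Rzy)) — i.e. density.
(a): fails — Rfd but no z with Rfz and Rzd.
(b): fails — R20 but no z with R2z and Rz0.
(c): condition met.
(d): fails — Rw1w0 but no z with Rw1z and Rzw0.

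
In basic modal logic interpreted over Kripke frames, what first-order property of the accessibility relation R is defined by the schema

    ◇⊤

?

This schema is equivalent to the D axiom □A → ◇A.
Its frame correspondent is seriality — ∀x ∃y Rxy.

seriality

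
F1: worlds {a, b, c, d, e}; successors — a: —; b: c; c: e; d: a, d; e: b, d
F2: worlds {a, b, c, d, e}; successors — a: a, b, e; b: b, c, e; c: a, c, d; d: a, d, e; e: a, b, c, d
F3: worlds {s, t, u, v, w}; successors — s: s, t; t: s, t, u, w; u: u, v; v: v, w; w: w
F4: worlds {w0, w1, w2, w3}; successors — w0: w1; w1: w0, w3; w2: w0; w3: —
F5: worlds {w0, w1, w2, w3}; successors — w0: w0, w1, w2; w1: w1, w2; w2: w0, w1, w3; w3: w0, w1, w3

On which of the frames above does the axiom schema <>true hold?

Frame correspondent (Sahlqvist): forall x exists y Rxy — i.e. seriality.
F1: fails — world a has no successor.
F2: ✓.
F3: ✓.
F4: fails — world w3 has no successor.
F5: ✓.
Valid on: F2, F3, F5.

F2, F3, F5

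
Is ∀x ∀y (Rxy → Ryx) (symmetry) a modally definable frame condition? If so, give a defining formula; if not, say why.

This is a Sahlqvist condition; the B axiom p → □◇p defines it.
Suppose p→□◇p is valid. Take Rxy and set V(p)={x}. Then p at x, so □◇p at x, so ◇p at y, so some z with Ryz has p; z=x, i.e. Ryx.

Yes, by p → □◇p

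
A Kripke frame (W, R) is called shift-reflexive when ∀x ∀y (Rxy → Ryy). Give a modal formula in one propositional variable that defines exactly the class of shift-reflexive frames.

□(□s → s)

This is shift-reflexivity; the standard corresponding axiom is T□: □(□s → s).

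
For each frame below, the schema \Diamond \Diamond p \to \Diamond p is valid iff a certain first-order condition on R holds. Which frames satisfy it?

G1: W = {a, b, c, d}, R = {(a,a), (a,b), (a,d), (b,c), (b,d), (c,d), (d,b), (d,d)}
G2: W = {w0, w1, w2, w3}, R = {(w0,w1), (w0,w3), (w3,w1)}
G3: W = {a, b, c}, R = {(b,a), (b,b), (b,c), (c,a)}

This is the axiom for transitivity; its first-order frame correspondent is \forall x \forall y \forall z (Rxy \wedge Ryz \to Rxz).
G1: fails — Rcd and Rdb but not Rcb.
G2: condition met.
G3: condition met.
Valid on: G2, G3.

G2, G3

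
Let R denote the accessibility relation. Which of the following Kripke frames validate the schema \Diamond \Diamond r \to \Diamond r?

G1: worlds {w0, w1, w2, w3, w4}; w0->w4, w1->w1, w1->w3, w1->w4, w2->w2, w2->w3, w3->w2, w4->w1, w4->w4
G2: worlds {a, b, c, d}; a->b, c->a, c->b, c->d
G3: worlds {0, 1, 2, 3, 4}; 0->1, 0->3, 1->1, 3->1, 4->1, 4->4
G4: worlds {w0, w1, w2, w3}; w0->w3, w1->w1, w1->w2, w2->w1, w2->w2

G2, G3, G4

Frame correspondent (Sahlqvist): \forall x \forall y \forall z (Rxy \wedge Ryz \to Rxz) — i.e. transitivity.
G1: fails — Rw0w4 and Rw4w1 but not Rw0w1.
G2: satisfies the condition.
G3: satisfies the condition.
G4: satisfies the condition.
Valid on: G2, G3, G4.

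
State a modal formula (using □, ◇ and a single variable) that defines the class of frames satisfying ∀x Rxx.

□q → q

The condition is reflexivity. The T schema □q → q defines it.
Suppose □q→q is valid. At any x set V(q)={w : Rxw}. Then □q holds at x, so q holds at x, i.e. Rxx.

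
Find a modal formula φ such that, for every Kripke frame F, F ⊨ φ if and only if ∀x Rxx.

□q → q

The condition is reflexivity. The T schema □q → q defines it.
Suppose □q→q is valid. At any x set V(q)={w : Rxw}. Then □q holds at x, so q holds at x, i.e. Rxx.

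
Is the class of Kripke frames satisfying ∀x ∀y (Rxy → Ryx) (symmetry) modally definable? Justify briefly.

Yes — defined by p → □◇p

Yes: it is symmetry, defined by the B schema p → □◇p.
Suppose p→□◇p is valid. Take Rxy and set V(p)={x}. Then p at x, so □◇p at x, so ◇p at y, so some z with Ryz has p; z=x, i.e. Ryx.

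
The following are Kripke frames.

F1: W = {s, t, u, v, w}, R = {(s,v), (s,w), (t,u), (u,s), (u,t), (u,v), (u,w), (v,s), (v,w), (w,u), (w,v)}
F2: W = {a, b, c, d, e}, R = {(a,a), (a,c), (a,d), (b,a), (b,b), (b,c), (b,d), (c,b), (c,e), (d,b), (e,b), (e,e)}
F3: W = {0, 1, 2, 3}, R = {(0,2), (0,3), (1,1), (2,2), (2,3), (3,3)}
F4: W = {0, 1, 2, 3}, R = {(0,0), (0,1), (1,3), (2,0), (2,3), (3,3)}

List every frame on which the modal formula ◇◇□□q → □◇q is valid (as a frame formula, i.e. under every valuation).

Frame correspondent (Sahlqvist): ∀x ∀y ∀z ((xR²y ∧ xRz) → ∃w (yR²w ∧ zRw)) — i.e. a generalized confluence (Geach) condition.
F1: fails — uR²w, uRt but no w* with wR²w* and tRw*.
F2: holds.
F3: holds.
F4: fails — 0R²1, 0R0 but no w with 1R²w and 0Rw.
Valid on: F2, F3.

F2, F3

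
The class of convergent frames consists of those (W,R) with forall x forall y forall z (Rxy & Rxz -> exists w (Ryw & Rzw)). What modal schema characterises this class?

◇□p → □◇p

The condition is convergence. The .2 schema ◇□p → □◇p defines it.
Suppose ◇□p→□◇p is valid. Take Rxy, Rxz and set V(p)={w : Ryw}. Then □p at y so ◇□p at x, so □◇p at x, so ◇p at z, giving w with Rzw and Ryw.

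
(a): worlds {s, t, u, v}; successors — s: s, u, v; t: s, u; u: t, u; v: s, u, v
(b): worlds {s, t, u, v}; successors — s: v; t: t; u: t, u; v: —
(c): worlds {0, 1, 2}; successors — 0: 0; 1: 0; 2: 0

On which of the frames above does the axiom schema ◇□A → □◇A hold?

The schema corresponds to convergence: ∀x ∀y ∀z (Rxy ∧ Rxz → ∃w (Ryw ∧ Rzw)).
(a): ✓.
(b): fails — Rsv and Rsv but v and v have no common successor.
(c): ✓.

(a), (c)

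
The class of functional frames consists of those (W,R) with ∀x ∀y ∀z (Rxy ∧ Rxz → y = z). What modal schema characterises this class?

◇ψ → □ψ

A defining formula is ◇ψ → □ψ (the CD axiom).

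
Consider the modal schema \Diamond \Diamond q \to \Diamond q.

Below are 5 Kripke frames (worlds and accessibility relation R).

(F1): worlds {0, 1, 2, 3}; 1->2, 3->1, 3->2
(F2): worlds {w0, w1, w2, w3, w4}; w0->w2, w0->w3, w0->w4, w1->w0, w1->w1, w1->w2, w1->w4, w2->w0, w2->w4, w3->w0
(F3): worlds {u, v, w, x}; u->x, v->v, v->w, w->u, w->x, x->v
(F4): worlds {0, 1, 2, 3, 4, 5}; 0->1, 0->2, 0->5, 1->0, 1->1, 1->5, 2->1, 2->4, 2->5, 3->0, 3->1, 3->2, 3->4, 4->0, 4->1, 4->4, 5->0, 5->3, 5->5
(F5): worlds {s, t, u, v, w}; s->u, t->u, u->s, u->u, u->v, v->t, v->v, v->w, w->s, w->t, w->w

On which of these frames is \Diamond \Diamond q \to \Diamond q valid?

(F1)

Frame correspondent (Sahlqvist): \forall x \forall y \forall z (Rxy \wedge Ryz \to Rxz) — i.e. transitivity.
(F1): satisfies the condition.
(F2): fails — Rw1w0 and Rw0w3 but not Rw1w3.
(F3): fails — Rwx and Rxv but not Rwv.
(F4): fails — R53 and R34 but not R54.
(F5): fails — Ruv and Rvt but not Rut.
Valid on: (F1).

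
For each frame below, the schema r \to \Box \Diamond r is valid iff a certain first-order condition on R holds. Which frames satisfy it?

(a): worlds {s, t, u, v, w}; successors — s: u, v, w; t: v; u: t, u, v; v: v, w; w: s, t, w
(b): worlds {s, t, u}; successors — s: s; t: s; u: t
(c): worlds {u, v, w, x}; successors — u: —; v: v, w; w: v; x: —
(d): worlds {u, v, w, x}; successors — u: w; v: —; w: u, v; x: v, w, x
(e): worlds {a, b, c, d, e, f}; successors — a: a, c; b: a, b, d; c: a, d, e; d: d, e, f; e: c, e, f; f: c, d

This is the axiom for symmetry; its first-order frame correspondent is \forall x \forall y (Rxy \to Ryx).
(a): fails — Ruv but not Rvu.
(b): fails — Rts but not Rst.
(c): condition met.
(d): fails — Rxw but not Rwx.
(e): fails — Rde but not Red.

(c)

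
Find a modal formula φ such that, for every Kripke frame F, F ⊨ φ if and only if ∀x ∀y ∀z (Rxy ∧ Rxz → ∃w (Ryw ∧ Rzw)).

A defining formula is ◇□p → □◇p (the .2 axiom).
Suppose ◇□p→□◇p is valid. Take Rxy, Rxz and set V(p)={w : Ryw}. Then □p at y so ◇□p at x, so □◇p at x, so ◇p at z, giving w with Rzw and Ryw.

◇□p → □◇p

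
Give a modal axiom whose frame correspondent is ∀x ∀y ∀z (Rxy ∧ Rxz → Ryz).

◇p → □◇p

A defining formula is ◇p → □◇p (the 5 axiom).
Suppose ◇p→□◇p is valid. Take Rxy, Rxz and set V(p)={y}. Then ◇p at x, so □◇p at x, so ◇p at z, so some w with Rzw has p; w=y, i.e. Rzy. By symmetry of the argument, Ryz.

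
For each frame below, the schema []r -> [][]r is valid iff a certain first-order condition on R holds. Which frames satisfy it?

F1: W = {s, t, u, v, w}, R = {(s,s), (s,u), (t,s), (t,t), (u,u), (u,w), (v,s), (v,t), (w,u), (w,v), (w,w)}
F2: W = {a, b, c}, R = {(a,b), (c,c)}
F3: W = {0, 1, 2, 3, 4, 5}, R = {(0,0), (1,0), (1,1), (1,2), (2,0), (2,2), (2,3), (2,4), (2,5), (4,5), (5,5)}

This is the axiom for transitivity; its first-order frame correspondent is forall x forall y forall z (Rxy & Ryz -> Rxz).
F1: fails — Ruw and Rwv but not Ruv.
F2: satisfies the condition.
F3: fails — R12 and R23 but not R13.

F2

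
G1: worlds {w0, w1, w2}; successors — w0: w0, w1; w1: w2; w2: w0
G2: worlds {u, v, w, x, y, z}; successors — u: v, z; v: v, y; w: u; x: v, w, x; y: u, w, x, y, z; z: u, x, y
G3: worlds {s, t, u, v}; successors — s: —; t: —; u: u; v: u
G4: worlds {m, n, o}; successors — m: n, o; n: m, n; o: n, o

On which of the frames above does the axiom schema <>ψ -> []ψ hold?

The schema corresponds to partial functionality: forall x forall y forall z (Rxy & Rxz -> y = z).
G1: fails — w0 sees both w0 and w1.
G2: fails — u sees both v and z.
G3: satisfies the condition.
G4: fails — m sees both n and o.
Valid on: G3.

G3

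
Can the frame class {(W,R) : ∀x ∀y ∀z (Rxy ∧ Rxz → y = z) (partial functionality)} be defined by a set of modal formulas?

Yes — defined by ◇q → □q

This is a Sahlqvist condition; the CD axiom ◇q → □q defines it.
Suppose ◇q→□q is valid. Take Rxy, Rxz and set V(q)={y}. Then ◇q at x, so □q at x, so q at z, i.e. z=y.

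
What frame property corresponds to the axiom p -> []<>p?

Suppose p→□◇p is valid. Take Rxy and set V(p)={x}. Then p at x, so □◇p at x, so ◇p at y, so some z with Ryz has p; z=x, i.e. Ryx.
Conversely, any frame satisfying forall x forall y (Rxy -> Ryx) validates the schema.
Frame condition: forall x forall y (Rxy -> Ryx).

Symmetry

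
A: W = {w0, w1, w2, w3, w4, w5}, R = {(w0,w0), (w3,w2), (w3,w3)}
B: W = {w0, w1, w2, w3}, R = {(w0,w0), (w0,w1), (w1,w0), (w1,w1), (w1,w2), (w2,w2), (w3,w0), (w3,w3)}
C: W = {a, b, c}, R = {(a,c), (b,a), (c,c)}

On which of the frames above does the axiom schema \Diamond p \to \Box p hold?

C

The schema corresponds to partial functionality: \forall x \forall y \forall z (Rxy \wedge Rxz \to y = z).
A: fails — w3 sees both w2 and w3.
B: fails — w0 sees both w0 and w1.
C: satisfies the condition.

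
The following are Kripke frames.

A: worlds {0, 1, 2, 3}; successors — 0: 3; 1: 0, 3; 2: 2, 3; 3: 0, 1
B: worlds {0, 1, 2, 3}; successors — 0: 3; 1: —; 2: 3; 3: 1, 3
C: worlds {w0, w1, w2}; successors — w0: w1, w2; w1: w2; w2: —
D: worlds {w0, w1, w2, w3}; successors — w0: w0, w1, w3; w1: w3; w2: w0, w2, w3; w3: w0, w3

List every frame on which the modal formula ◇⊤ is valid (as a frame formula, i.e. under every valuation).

The schema corresponds to seriality: ∀x ∃y Rxy.
A: holds.
B: fails — world 1 has no successor.
C: fails — world w2 has no successor.
D: holds.

A, D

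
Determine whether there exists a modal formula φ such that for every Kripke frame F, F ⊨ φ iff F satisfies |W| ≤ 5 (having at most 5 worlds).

Any modally definable frame class is closed under disjoint unions.
Any modal formula valid on each of 6 disjoint one-world frames is valid on their disjoint union (validity is preserved under disjoint unions). Each one-world frame has |W|=1≤5, but the union has |W|=6.
So the class is not modally definable.

No — not modally definable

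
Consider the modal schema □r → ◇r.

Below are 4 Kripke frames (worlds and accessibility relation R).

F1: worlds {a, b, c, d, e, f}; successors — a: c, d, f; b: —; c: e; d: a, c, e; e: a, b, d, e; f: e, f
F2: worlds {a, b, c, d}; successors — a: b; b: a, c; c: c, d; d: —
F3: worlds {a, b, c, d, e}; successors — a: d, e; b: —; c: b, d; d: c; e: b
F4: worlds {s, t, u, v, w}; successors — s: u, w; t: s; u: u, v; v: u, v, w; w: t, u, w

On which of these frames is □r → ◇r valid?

F4

The schema corresponds to seriality: ∀x ∃y Rxy.
F1: fails — world b has no successor.
F2: fails — world d has no successor.
F3: fails — world b has no successor.
F4: holds.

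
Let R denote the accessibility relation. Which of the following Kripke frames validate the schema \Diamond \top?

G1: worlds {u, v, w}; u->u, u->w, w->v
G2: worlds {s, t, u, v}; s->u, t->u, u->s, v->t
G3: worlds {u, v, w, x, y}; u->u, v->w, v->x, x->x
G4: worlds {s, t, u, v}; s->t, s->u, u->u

Frame correspondent (Sahlqvist): \forall x \exists y Rxy — i.e. seriality.
G1: fails — world v has no successor.
G2: holds.
G3: fails — world w has no successor.
G4: fails — world t has no successor.

G2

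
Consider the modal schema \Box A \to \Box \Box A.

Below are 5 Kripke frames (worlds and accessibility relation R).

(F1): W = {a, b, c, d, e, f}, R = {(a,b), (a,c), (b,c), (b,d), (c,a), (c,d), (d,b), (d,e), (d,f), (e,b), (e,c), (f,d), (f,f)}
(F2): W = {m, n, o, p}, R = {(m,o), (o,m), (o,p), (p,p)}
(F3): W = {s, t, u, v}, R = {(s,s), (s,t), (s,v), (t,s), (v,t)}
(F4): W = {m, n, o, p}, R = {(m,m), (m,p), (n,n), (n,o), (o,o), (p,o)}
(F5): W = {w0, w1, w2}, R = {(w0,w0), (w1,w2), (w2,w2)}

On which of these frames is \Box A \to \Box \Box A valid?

(F5)

The schema corresponds to transitivity: \forall x \forall y \forall z (Rxy \wedge Ryz \to Rxz).
(F1): fails — Rbc and Rca but not Rba.
(F2): fails — Rom and Rmo but not Roo.
(F3): fails — Rvt and Rts but not Rvs.
(F4): fails — Rmp and Rpo but not Rmo.
(F5): ✓.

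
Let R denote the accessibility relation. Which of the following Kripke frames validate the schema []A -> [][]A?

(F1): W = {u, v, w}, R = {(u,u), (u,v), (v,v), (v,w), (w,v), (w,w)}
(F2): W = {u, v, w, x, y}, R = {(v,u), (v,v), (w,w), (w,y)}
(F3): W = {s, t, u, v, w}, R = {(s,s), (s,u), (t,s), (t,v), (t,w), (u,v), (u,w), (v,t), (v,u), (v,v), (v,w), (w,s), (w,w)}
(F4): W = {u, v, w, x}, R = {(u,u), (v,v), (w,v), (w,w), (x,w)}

The schema corresponds to transitivity: forall x forall y forall z (Rxy & Ryz -> Rxz).
(F1): fails — Ruv and Rvw but not Ruw.
(F2): ✓.
(F3): fails — Ruv and Rvt but not Rut.
(F4): fails — Rxw and Rwv but not Rxv.

(F2)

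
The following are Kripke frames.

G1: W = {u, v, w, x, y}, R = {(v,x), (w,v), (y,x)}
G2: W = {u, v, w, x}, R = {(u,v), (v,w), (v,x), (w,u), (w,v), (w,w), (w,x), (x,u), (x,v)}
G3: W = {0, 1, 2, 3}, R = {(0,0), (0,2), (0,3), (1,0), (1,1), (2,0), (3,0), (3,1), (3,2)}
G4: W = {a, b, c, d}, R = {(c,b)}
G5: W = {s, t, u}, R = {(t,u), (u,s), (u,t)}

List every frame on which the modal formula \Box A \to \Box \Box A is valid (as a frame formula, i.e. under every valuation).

G4

The schema corresponds to transitivity: \forall x \forall y \forall z (Rxy \wedge Ryz \to Rxz).
G1: fails — Rwv and Rvx but not Rwx.
G2: fails — Ruv and Rvw but not Ruw.
G3: fails — R10 and R02 but not R12.
G4: satisfies the condition.
G5: fails — Rtu and Rus but not Rts.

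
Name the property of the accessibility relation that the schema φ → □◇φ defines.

This is the B axiom.
It corresponds to symmetry: ∀x ∀y (Rxy → Ryx).

symmetry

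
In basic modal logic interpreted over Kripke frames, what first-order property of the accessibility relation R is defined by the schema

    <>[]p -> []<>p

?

Convergence

Suppose ◇□p→□◇p is valid. Take Rxy, Rxz and set V(p)={w : Ryw}. Then □p at y so ◇□p at x, so □◇p at x, so ◇p at z, giving w with Rzw and Ryw.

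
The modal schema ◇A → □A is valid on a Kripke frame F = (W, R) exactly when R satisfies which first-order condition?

Partial functionality

Suppose ◇A→□A is valid. Take Rxy, Rxz and set V(A)={y}. Then ◇A at x, so □A at x, so A at z, i.e. z=y.
The converse is a direct semantic check.
So the correspondent is partial functionality.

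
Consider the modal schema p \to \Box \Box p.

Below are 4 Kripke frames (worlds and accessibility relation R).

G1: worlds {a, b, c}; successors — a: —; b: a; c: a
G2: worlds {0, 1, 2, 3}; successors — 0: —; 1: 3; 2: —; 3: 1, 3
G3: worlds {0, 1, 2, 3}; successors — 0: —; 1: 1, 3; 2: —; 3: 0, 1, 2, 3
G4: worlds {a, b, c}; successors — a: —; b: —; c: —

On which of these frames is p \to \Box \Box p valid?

G1, G4

Frame correspondent (Sahlqvist): \forall x \forall z (x R^2 z \to \exists w (x = w \wedge z = w)) — i.e. a generalized confluence (Geach) condition.
G1: condition met.
G2: fails — 1R²3 but 1 ≠ 3.
G3: fails — 1R²0 but 1 ≠ 0.
G4: condition met.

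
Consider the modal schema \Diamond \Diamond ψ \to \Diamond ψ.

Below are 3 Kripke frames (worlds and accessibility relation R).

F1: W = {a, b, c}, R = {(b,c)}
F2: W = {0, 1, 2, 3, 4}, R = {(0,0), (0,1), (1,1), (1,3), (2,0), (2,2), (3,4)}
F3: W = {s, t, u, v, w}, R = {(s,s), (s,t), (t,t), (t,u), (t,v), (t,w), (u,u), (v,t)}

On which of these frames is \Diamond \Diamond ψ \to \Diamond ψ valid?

F1

This is the axiom for transitivity; its first-order frame correspondent is \forall x \forall y \forall z (Rxy \wedge Ryz \to Rxz).
F1: condition met.
F2: fails — R01 and R13 but not R03.
F3: fails — Rvt and Rtv but not Rvv.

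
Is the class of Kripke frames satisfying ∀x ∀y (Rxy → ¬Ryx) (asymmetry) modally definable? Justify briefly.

Any modally definable frame class is closed under surjective bounded morphisms.
The 4-cycle (worlds s,t,u,v with s→t→u→v→s) is asymmetric. Mapping every world to a single reflexive point • is a surjective bounded morphism, and the reflexive point is not asymmetric (R•• but asymmetry requires ¬R••).
So the class is not modally definable.

No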